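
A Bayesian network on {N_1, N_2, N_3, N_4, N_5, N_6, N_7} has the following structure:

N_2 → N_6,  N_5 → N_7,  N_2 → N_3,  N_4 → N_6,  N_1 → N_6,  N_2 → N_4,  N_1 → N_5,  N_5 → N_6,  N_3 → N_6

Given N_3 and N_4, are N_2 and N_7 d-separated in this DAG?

We examine all 6 paths between N_2 and N_7:
Path 1: N_2 → N_4 → N_6 ← N_5 → N_7
  N_4 is a chain here and N_4 is conditioned on, so the path is blocked at N_4.
Path 2: N_2 → N_4 → N_6 ← N_1 → N_5 → N_7
  N_4 is a chain here and N_4 is conditioned on, so the path is blocked at N_4.
Path 3: N_2 → N_3 → N_6 ← N_5 → N_7
  N_3 is a chain here and N_3 is conditioned on, so the path is blocked at N_3.
Path 4: N_2 → N_3 → N_6 ← N_1 → N_5 → N_7
  N_3 is a chain here and N_3 is conditioned on, so the path is blocked at N_3.
Path 5: N_2 → N_6 ← N_5 → N_7
  N_6 is a collider here and neither N_6 nor any of its descendants is conditioned on, so the collider stays closed — the path is blocked at N_6.
Path 6: N_2 → N_6 ← N_1 → N_5 → N_7
  N_6 is a collider here and neither N_6 nor any of its descendants is conditioned on, so the collider stays closed — the path is blocked at N_6.
Every path is blocked, so N_2 and N_7 are d-separated given {N_3, N_4}.

Yes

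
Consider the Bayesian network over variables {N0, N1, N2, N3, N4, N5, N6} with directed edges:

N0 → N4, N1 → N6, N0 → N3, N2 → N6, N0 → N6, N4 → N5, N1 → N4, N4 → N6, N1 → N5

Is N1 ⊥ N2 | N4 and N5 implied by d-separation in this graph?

We examine all 5 paths between N1 and N2:
Path 1: N1 → N5 ← N4 → N6 ← N2
  N4 is a fork here and N4 is conditioned on, so the path is blocked at N4.
Path 2: N1 → N5 ← N4 ← N0 → N6 ← N2
  N4 is a chain here and N4 is conditioned on, so the path is blocked at N4.
Path 3: N1 → N6 ← N2
  N6 is a collider here and neither N6 nor any of its descendants is conditioned on, so the collider stays closed — the path is blocked at N6.
Path 4: N1 → N4 → N6 ← N2
  N4 is a chain here and N4 is conditioned on, so the path is blocked at N4.
Path 5: N1 → N4 ← N0 → N6 ← N2
  N6 is a collider here and neither N6 nor any of its descendants is conditioned on, so the collider stays closed — the path is blocked at N6.
Since every path is blocked, d-separation holds.

Yes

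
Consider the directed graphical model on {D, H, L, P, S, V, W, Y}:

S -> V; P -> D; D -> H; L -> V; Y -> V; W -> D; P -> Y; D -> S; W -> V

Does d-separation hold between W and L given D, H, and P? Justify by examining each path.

Yes

Enumerating the 3 paths from W to L and testing each for blocking by {D, H, P}:
Path 1: W → V ← L
  V is a collider here and neither V nor any of its descendants is conditioned on, so the collider stays closed — the path is blocked at V.
Path 2: W → D → S → V ← L
  D is a chain here and D is conditioned on, so the path is blocked at D.
Path 3: W → D ← P → Y → V ← L
  P is a fork here and P is conditioned on, so the path is blocked at P.
Since every path is blocked, d-separation holds.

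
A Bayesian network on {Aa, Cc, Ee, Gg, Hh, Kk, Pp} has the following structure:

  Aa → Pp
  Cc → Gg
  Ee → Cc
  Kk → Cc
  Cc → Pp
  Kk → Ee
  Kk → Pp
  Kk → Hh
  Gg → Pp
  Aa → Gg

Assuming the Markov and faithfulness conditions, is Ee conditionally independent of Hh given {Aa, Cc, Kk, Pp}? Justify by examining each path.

We examine all 5 paths between Ee and Hh:
  1. Ee ← Kk → Hh — Kk:fork[blocks] ⇒ blocked
  2. Ee → Cc ← Kk → Hh — Cc:collider[open]; Kk:fork[blocks] ⇒ blocked
  3. Ee → Cc → Pp ← Kk → Hh — Cc:chain[blocks]; Pp:collider[open]; Kk:fork[blocks] ⇒ blocked
  4. Ee → Cc → Gg → Pp ← Kk → Hh — Cc:chain[blocks]; Gg:chain[open]; Pp:collider[open]; Kk:fork[blocks] ⇒ blocked
  5. Ee → Cc → Gg ← Aa → Pp ← Kk → Hh — Cc:chain[blocks]; Gg:collider[open]; Aa:fork[blocks]; Pp:collider[open]; Kk:fork[blocks] ⇒ blocked
Since every path is blocked, d-separation holds.

Yes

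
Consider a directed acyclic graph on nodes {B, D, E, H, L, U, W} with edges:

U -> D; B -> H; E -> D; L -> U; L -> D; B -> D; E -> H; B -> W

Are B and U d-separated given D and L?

No

We examine all 4 paths between B and U:
Path 1: B → D ← U
  D is a collider and D is conditioned on, which opens it — no node blocks this path, so it is active.
Path 2: B → D ← L → U
  L is a fork here and L is conditioned on, so the path is blocked at L.
Path 3: B → H ← E → D ← U
  H is a collider here and neither H nor any of its descendants is conditioned on, so the collider stays closed — the path is blocked at H.
Path 4: B → H ← E → D ← L → U
  H is a collider here and neither H nor any of its descendants is conditioned on, so the collider stays closed — the path is blocked at H.
Since the path B → D ← U is active, B and U are not d-separated given {D, L}.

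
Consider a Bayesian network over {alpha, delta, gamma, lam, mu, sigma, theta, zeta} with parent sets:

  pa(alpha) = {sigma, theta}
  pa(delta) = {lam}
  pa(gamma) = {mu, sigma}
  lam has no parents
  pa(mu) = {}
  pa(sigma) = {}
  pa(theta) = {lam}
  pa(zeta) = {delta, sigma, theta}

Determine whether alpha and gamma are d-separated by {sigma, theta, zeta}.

Yes

There are 3 undirected paths between alpha and gamma; checking each against the conditioning set {sigma, theta, zeta}:
Path 1: alpha ← sigma → gamma
  sigma is a fork here and sigma is conditioned on, so the path is blocked at sigma.
Path 2: alpha ← theta → zeta ← sigma → gamma
  theta is a fork here and theta is conditioned on, so the path is blocked at theta.
Path 3: alpha ← theta ← lam → delta → zeta ← sigma → gamma
  theta is a chain here and theta is conditioned on, so the path is blocked at theta.
Since every path is blocked, d-separation holds.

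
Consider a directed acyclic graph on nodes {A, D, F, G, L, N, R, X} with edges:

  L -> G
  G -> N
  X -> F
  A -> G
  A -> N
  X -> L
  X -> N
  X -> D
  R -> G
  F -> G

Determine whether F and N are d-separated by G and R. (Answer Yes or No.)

Enumerating the 6 paths from F to N and testing each for blocking by {G, R}:
  1. F ← X → N — X:fork[open] ⇒ active
  2. F ← X → L → G ← A → N — X:fork[open]; L:chain[open]; G:collider[open]; A:fork[open] ⇒ active
  3. F ← X → L → G → N — X:fork[open]; L:chain[open]; G:chain[blocks] ⇒ blocked
  4. F → G ← A → N — G:collider[open]; A:fork[open] ⇒ active
  5. F → G → N — G:chain[blocks] ⇒ blocked
  6. F → G ← L ← X → N — G:collider[open]; L:chain[open]; X:fork[open] ⇒ active
At least one path is unblocked, so d-separation fails.

No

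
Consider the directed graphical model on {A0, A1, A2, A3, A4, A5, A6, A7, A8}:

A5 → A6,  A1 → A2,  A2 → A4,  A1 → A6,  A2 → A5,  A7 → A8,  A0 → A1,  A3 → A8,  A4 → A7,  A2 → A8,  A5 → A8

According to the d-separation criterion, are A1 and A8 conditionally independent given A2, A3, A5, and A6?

6 paths connect A1 and A8; each must be blocked for d-separation to hold:
  1. A1 → A2 → A5 → A8 — A2:chain[blocks]; A5:chain[blocks] ⇒ blocked
  2. A1 → A2 → A8 — A2:chain[blocks] ⇒ blocked
  3. A1 → A2 → A4 → A7 → A8 — A2:chain[blocks]; A4:chain[open]; A7:chain[open] ⇒ blocked
  4. A1 → A6 ← A5 ← A2 → A8 — A6:collider[open]; A5:chain[blocks]; A2:fork[blocks] ⇒ blocked
  5. A1 → A6 ← A5 ← A2 → A4 → A7 → A8 — A6:collider[open]; A5:chain[blocks]; A2:fork[blocks]; A4:chain[open]; A7:chain[open] ⇒ blocked
  6. A1 → A6 ← A5 → A8 — A6:collider[open]; A5:fork[blocks] ⇒ blocked
All paths are blocked; A1 ⊥ A8 | {A2, A3, A5, A6} holds.

Yes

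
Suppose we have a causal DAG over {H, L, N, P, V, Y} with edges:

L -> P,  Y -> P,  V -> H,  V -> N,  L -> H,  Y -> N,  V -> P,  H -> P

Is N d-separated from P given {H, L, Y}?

No — N and P are not d-separated given {H, L, Y}.

4 paths connect N and P; each must be blocked for d-separation to hold:
  1. N ← Y → P — Y:fork[blocks] ⇒ blocked
  2. N ← V → P — V:fork[open] ⇒ active
  3. N ← V → H ← L → P — V:fork[open]; H:collider[open]; L:fork[blocks] ⇒ blocked
  4. N ← V → H → P — V:fork[open]; H:chain[blocks] ⇒ blocked
Because an active path exists, N and P are not d-separated.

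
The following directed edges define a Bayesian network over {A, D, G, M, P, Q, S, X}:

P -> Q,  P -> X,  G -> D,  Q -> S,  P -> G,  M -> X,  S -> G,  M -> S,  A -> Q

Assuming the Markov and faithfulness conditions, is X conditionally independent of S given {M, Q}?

We examine all 3 paths between X and S:
Path 1: X ← P → Q → S
  Q is a chain here and Q is conditioned on, so the path is blocked at Q.
Path 2: X ← P → G ← S
  G is a collider here and neither G nor any of its descendants is conditioned on, so the collider stays closed — the path is blocked at G.
Path 3: X ← M → S
  M is a fork here and M is conditioned on, so the path is blocked at M.
Since every path is blocked, d-separation holds.

Yes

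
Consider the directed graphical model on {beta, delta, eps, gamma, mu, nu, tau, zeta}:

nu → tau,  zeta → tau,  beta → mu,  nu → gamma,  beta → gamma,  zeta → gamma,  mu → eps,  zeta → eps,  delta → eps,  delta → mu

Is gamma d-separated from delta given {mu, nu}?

Enumerating the 6 paths from gamma to delta and testing each for blocking by {mu, nu}:
  1. gamma ← zeta → eps ← mu ← delta — zeta:fork[open]; eps:collider[blocks]; mu:chain[blocks] ⇒ blocked
  2. gamma ← zeta → eps ← delta — zeta:fork[open]; eps:collider[blocks] ⇒ blocked
  3. gamma ← nu → tau ← zeta → eps ← mu ← delta — nu:fork[blocks]; tau:collider[blocks]; zeta:fork[open]; eps:collider[blocks]; mu:chain[blocks] ⇒ blocked
  4. gamma ← nu → tau ← zeta → eps ← delta — nu:fork[blocks]; tau:collider[blocks]; zeta:fork[open]; eps:collider[blocks] ⇒ blocked
  5. gamma ← beta → mu → eps ← delta — beta:fork[open]; mu:chain[blocks]; eps:collider[blocks] ⇒ blocked
  6. gamma ← beta → mu ← delta — beta:fork[open]; mu:collider[open] ⇒ active
At least one path is unblocked, so d-separation fails.

No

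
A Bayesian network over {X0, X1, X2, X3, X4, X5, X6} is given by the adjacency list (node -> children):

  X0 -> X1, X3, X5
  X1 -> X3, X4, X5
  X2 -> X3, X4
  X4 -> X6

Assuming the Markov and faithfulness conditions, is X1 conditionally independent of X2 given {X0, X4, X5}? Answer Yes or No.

There are 4 undirected paths between X1 and X2; checking each against the conditioning set {X0, X4, X5}:
Path 1: X1 → X3 ← X2
  X3 is a collider here and neither X3 nor any of its descendants is conditioned on, so the collider stays closed — the path is blocked at X3.
Path 2: X1 ← X0 → X3 ← X2
  X0 is a fork here and X0 is conditioned on, so the path is blocked at X0.
Path 3: X1 → X5 ← X0 → X3 ← X2
  X0 is a fork here and X0 is conditioned on, so the path is blocked at X0.
Path 4: X1 → X4 ← X2
  X4 is a collider and X4 is conditioned on, which opens it — no node blocks this path, so it is active.
At least one path is unblocked, so d-separation fails.

No — X1 and X2 are not d-separated given {X0, X4, X5}.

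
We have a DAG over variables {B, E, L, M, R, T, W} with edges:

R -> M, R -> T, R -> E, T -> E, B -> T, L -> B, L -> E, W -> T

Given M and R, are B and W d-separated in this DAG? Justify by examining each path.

3 paths connect B and W; each must be blocked for d-separation to hold:
  1. B → T ← W — T:collider[blocks] ⇒ blocked
  2. B ← L → E ← R → T ← W — L:fork[open]; E:collider[blocks]; R:fork[blocks]; T:collider[blocks] ⇒ blocked
  3. B ← L → E ← T ← W — L:fork[open]; E:collider[blocks]; T:chain[open] ⇒ blocked
All paths are blocked; B ⊥ W | {M, R} holds.

Yes — B and W are d-separated given {M, R}.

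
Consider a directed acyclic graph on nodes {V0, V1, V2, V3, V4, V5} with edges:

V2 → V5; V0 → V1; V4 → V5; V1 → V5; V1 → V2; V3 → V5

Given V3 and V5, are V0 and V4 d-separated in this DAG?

2 paths connect V0 and V4; each must be blocked for d-separation to hold:
  1. V0 → V1 → V2 → V5 ← V4 — V1:chain[open]; V2:chain[open]; V5:collider[open] ⇒ active
  2. V0 → V1 → V5 ← V4 — V1:chain[open]; V5:collider[open] ⇒ active
Because an active path exists, V0 and V4 are not d-separated.

No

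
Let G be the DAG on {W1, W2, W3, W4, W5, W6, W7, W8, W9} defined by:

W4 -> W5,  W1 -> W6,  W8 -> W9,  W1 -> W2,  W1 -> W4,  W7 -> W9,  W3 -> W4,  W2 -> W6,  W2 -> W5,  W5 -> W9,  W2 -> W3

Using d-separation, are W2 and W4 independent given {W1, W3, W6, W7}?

We examine all 4 paths between W2 and W4:
Path 1: W2 → W3 → W4
  W3 is a chain here and W3 is conditioned on, so the path is blocked at W3.
Path 2: W2 → W6 ← W1 → W4
  W1 is a fork here and W1 is conditioned on, so the path is blocked at W1.
Path 3: W2 → W5 ← W4
  W5 is a collider here and neither W5 nor any of its descendants is conditioned on, so the collider stays closed — the path is blocked at W5.
Path 4: W2 ← W1 → W4
  W1 is a fork here and W1 is conditioned on, so the path is blocked at W1.
All paths are blocked; W2 ⊥ W4 | {W1, W3, W6, W7} holds.

Yes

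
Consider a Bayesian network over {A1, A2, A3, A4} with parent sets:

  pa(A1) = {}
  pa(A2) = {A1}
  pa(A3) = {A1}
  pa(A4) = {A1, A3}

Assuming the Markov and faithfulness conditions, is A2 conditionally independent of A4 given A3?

No — A2 and A4 are not d-separated given {A3}.

2 paths connect A2 and A4; each must be blocked for d-separation to hold:
  1. A2 ← A1 → A3 → A4 — A1:fork[open]; A3:chain[blocks] ⇒ blocked
  2. A2 ← A1 → A4 — A1:fork[open] ⇒ active
Because an active path exists, A2 and A4 are not d-separated.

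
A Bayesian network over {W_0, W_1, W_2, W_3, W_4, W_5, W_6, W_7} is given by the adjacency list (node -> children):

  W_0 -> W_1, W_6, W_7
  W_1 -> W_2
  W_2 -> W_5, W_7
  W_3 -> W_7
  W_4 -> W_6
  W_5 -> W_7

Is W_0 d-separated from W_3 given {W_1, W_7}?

There are 3 undirected paths between W_0 and W_3; checking each against the conditioning set {W_1, W_7}:
Path 1: W_0 → W_1 → W_2 → W_5 → W_7 ← W_3
  W_1 is a chain here and W_1 is conditioned on, so the path is blocked at W_1.
Path 2: W_0 → W_1 → W_2 → W_7 ← W_3
  W_1 is a chain here and W_1 is conditioned on, so the path is blocked at W_1.
Path 3: W_0 → W_7 ← W_3
  W_7 is a collider and W_7 is conditioned on, which opens it — no node blocks this path, so it is active.
Because an active path exists, W_0 and W_3 are not d-separated.

No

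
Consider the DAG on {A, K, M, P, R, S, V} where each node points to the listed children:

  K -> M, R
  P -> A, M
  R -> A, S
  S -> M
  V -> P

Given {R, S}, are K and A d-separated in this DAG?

Enumerating the 4 paths from K to A and testing each for blocking by {R, S}:
Path 1: K → R → S → M ← P → A
  R is a chain here and R is conditioned on, so the path is blocked at R.
Path 2: K → R → A
  R is a chain here and R is conditioned on, so the path is blocked at R.
Path 3: K → M ← S ← R → A
  M is a collider here and neither M nor any of its descendants is conditioned on, so the collider stays closed — the path is blocked at M.
Path 4: K → M ← P → A
  M is a collider here and neither M nor any of its descendants is conditioned on, so the collider stays closed — the path is blocked at M.
Every path is blocked, so K and A are d-separated given {R, S}.

Yes — K and A are d-separated given {R, S}.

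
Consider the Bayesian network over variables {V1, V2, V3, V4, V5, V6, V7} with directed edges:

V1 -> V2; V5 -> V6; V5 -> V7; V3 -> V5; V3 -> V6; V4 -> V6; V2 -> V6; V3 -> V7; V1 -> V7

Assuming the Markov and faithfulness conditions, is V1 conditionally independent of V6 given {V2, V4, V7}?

We examine all 5 paths between V1 and V6:
Path 1: V1 → V2 → V6
  V2 is a chain here and V2 is conditioned on, so the path is blocked at V2.
Path 2: V1 → V7 ← V3 → V6
  V7 is a collider and V7 is conditioned on, which opens it; V3 is a fork and V3 is not conditioned on — no node blocks this path, so it is active.
Path 3: V1 → V7 ← V3 → V5 → V6
  V7 is a collider and V7 is conditioned on, which opens it; V3 is a fork and V3 is not conditioned on; V5 is a chain and V5 is not conditioned on — no node blocks this path, so it is active.
Path 4: V1 → V7 ← V5 ← V3 → V6
  V7 is a collider and V7 is conditioned on, which opens it; V5 is a chain and V5 is not conditioned on; V3 is a fork and V3 is not conditioned on — no node blocks this path, so it is active.
Path 5: V1 → V7 ← V5 → V6
  V7 is a collider and V7 is conditioned on, which opens it; V5 is a fork and V5 is not conditioned on — no node blocks this path, so it is active.
Because an active path exists, V1 and V6 are not d-separated.

No — V1 and V6 are not d-separated given {V2, V4, V7}.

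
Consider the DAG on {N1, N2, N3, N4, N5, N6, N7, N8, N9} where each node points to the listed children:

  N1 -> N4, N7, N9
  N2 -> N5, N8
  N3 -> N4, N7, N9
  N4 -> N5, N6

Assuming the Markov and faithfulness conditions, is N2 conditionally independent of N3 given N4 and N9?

Yes

We examine all 3 paths between N2 and N3:
Path 1: N2 → N5 ← N4 ← N1 → N9 ← N3
  N5 is a collider here and neither N5 nor any of its descendants is conditioned on, so the collider stays closed — the path is blocked at N5.
Path 2: N2 → N5 ← N4 ← N1 → N7 ← N3
  N5 is a collider here and neither N5 nor any of its descendants is conditioned on, so the collider stays closed — the path is blocked at N5.
Path 3: N2 → N5 ← N4 ← N3
  N5 is a collider here and neither N5 nor any of its descendants is conditioned on, so the collider stays closed — the path is blocked at N5.
Every path is blocked, so N2 and N3 are d-separated given {N4, N9}.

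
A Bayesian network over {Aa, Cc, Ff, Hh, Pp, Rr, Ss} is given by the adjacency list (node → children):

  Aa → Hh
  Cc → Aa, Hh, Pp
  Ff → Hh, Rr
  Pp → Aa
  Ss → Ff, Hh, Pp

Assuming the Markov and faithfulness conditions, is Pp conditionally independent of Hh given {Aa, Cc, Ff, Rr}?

No — Pp and Hh are not d-separated given {Aa, Cc, Ff, Rr}.

6 paths connect Pp and Hh; each must be blocked for d-separation to hold:
  1. Pp → Aa → Hh — Aa:chain[blocks] ⇒ blocked
  2. Pp → Aa ← Cc → Hh — Aa:collider[open]; Cc:fork[blocks] ⇒ blocked
  3. Pp ← Ss → Hh — Ss:fork[open] ⇒ active
  4. Pp ← Ss → Ff → Hh — Ss:fork[open]; Ff:chain[blocks] ⇒ blocked
  5. Pp ← Cc → Aa → Hh — Cc:fork[blocks]; Aa:chain[blocks] ⇒ blocked
  6. Pp ← Cc → Hh — Cc:fork[blocks] ⇒ blocked
Because an active path exists, Pp and Hh are not d-separated.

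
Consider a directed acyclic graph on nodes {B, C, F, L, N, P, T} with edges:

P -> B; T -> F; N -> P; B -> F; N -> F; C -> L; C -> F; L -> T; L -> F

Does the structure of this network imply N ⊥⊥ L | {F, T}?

6 paths connect N and L; each must be blocked for d-separation to hold:
Path 1: N → P → B → F ← C → L
  P is a chain and P is not conditioned on; B is a chain and B is not conditioned on; F is a collider and F is conditioned on, which opens it; C is a fork and C is not conditioned on — no node blocks this path, so it is active.
Path 2: N → P → B → F ← L
  P is a chain and P is not conditioned on; B is a chain and B is not conditioned on; F is a collider and F is conditioned on, which opens it — no node blocks this path, so it is active.
Path 3: N → P → B → F ← T ← L
  T is a chain here and T is conditioned on, so the path is blocked at T.
Path 4: N → F ← C → L
  F is a collider and F is conditioned on, which opens it; C is a fork and C is not conditioned on — no node blocks this path, so it is active.
Path 5: N → F ← L
  F is a collider and F is conditioned on, which opens it — no node blocks this path, so it is active.
Path 6: N → F ← T ← L
  T is a chain here and T is conditioned on, so the path is blocked at T.
Because an active path exists, N and L are not d-separated.

No — N and L are not d-separated given {F, T}.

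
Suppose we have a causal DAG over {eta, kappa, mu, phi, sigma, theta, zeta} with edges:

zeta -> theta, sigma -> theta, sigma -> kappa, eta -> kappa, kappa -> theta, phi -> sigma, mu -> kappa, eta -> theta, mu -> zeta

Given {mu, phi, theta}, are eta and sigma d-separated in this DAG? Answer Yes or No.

No — eta and sigma are not d-separated given {mu, phi, theta}.

There are 6 undirected paths between eta and sigma; checking each against the conditioning set {mu, phi, theta}:
  1. eta → kappa → theta ← sigma — kappa:chain[open]; theta:collider[open] ⇒ active
  2. eta → kappa ← sigma — kappa:collider[open] ⇒ active
  3. eta → kappa ← mu → zeta → theta ← sigma — kappa:collider[open]; mu:fork[blocks]; zeta:chain[open]; theta:collider[open] ⇒ blocked
  4. eta → theta ← kappa ← sigma — theta:collider[open]; kappa:chain[open] ⇒ active
  5. eta → theta ← zeta ← mu → kappa ← sigma — theta:collider[open]; zeta:chain[open]; mu:fork[blocks]; kappa:collider[open] ⇒ blocked
  6. eta → theta ← sigma — theta:collider[open] ⇒ active
Since the path eta → kappa → theta ← sigma is active, eta and sigma are not d-separated given {mu, phi, theta}.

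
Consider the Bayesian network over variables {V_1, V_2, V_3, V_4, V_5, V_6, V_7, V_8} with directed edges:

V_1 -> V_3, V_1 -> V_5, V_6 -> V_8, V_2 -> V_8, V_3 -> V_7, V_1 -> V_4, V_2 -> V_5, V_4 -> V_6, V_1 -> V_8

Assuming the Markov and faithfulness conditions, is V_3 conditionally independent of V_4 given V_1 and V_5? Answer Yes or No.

Yes

There are 3 undirected paths between V_3 and V_4; checking each against the conditioning set {V_1, V_5}:
  1. V_3 ← V_1 → V_5 ← V_2 → V_8 ← V_6 ← V_4 — V_1:fork[blocks]; V_5:collider[open]; V_2:fork[open]; V_8:collider[blocks]; V_6:chain[open] ⇒ blocked
  2. V_3 ← V_1 → V_4 — V_1:fork[blocks] ⇒ blocked
  3. V_3 ← V_1 → V_8 ← V_6 ← V_4 — V_1:fork[blocks]; V_8:collider[blocks]; V_6:chain[open] ⇒ blocked
All paths are blocked; V_3 ⊥ V_4 | {V_1, V_5} holds.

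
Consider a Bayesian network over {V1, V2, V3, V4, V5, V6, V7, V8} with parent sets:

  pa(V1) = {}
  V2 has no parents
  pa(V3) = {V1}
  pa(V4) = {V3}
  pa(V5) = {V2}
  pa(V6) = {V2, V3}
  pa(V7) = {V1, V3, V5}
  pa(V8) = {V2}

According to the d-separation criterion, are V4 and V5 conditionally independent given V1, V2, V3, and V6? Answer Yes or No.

We examine all 3 paths between V4 and V5:
Path 1: V4 ← V3 → V6 ← V2 → V5
  V3 is a fork here and V3 is conditioned on, so the path is blocked at V3.
Path 2: V4 ← V3 ← V1 → V7 ← V5
  V3 is a chain here and V3 is conditioned on, so the path is blocked at V3.
Path 3: V4 ← V3 → V7 ← V5
  V3 is a fork here and V3 is conditioned on, so the path is blocked at V3.
All paths are blocked; V4 ⊥ V5 | {V1, V2, V3, V6} holds.

Yes — V4 and V5 are d-separated given {V1, V2, V3, V6}.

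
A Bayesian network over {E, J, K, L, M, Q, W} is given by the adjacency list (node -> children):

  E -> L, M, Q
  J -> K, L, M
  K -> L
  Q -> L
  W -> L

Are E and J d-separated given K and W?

5 paths connect E and J; each must be blocked for d-separation to hold:
  1. E → M ← J — M:collider[blocks] ⇒ blocked
  2. E → Q → L ← K ← J — Q:chain[open]; L:collider[blocks]; K:chain[blocks] ⇒ blocked
  3. E → Q → L ← J — Q:chain[open]; L:collider[blocks] ⇒ blocked
  4. E → L ← K ← J — L:collider[blocks]; K:chain[blocks] ⇒ blocked
  5. E → L ← J — L:collider[blocks] ⇒ blocked
Since every path is blocked, d-separation holds.

Yes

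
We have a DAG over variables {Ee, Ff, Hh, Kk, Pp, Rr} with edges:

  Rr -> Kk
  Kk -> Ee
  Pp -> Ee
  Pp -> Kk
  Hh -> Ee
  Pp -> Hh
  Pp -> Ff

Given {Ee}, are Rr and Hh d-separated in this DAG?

No

There are 4 undirected paths between Rr and Hh; checking each against the conditioning set {Ee}:
Path 1: Rr → Kk ← Pp → Ee ← Hh
  Kk is a collider and its descendant Ee is conditioned on, which opens it; Pp is a fork and Pp is not conditioned on; Ee is a collider and Ee is conditioned on, which opens it — no node blocks this path, so it is active.
Path 2: Rr → Kk ← Pp → Hh
  Kk is a collider and its descendant Ee is conditioned on, which opens it; Pp is a fork and Pp is not conditioned on — no node blocks this path, so it is active.
Path 3: Rr → Kk → Ee ← Pp → Hh
  Kk is a chain and Kk is not conditioned on; Ee is a collider and Ee is conditioned on, which opens it; Pp is a fork and Pp is not conditioned on — no node blocks this path, so it is active.
Path 4: Rr → Kk → Ee ← Hh
  Kk is a chain and Kk is not conditioned on; Ee is a collider and Ee is conditioned on, which opens it — no node blocks this path, so it is active.
Since the path Rr → Kk ← Pp → Ee ← Hh is active, Rr and Hh are not d-separated given {Ee}.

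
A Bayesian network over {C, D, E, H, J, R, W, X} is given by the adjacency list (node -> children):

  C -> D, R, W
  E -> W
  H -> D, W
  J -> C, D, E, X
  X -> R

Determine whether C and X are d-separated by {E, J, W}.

Yes

Enumerating the 6 paths from C to X and testing each for blocking by {E, J, W}:
  1. C → R ← X — R:collider[blocks] ⇒ blocked
  2. C → D ← H → W ← E ← J → X — D:collider[blocks]; H:fork[open]; W:collider[open]; E:chain[blocks]; J:fork[blocks] ⇒ blocked
  3. C → D ← J → X — D:collider[blocks]; J:fork[blocks] ⇒ blocked
  4. C ← J → X — J:fork[blocks] ⇒ blocked
  5. C → W ← H → D ← J → X — W:collider[open]; H:fork[open]; D:collider[blocks]; J:fork[blocks] ⇒ blocked
  6. C → W ← E ← J → X — W:collider[open]; E:chain[blocks]; J:fork[blocks] ⇒ blocked
Every path is blocked, so C and X are d-separated given {E, J, W}.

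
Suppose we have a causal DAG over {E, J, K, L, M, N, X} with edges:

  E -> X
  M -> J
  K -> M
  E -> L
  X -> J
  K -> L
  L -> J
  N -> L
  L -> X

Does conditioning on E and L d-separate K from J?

No

We examine all 4 paths between K and J:
  1. K → M → J — M:chain[open] ⇒ active
  2. K → L ← E → X → J — L:collider[open]; E:fork[blocks]; X:chain[open] ⇒ blocked
  3. K → L → J — L:chain[blocks] ⇒ blocked
  4. K → L → X → J — L:chain[blocks]; X:chain[open] ⇒ blocked
At least one path is unblocked, so d-separation fails.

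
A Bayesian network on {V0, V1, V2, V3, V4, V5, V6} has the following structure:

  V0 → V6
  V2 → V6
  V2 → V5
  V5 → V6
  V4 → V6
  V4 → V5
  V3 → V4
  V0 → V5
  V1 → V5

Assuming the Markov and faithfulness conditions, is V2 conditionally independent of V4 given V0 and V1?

Enumerating the 6 paths from V2 to V4 and testing each for blocking by {V0, V1}:
Path 1: V2 → V6 ← V4
  V6 is a collider here and neither V6 nor any of its descendants is conditioned on, so the collider stays closed — the path is blocked at V6.
Path 2: V2 → V6 ← V0 → V5 ← V4
  V6 is a collider here and neither V6 nor any of its descendants is conditioned on, so the collider stays closed — the path is blocked at V6.
Path 3: V2 → V6 ← V5 ← V4
  V6 is a collider here and neither V6 nor any of its descendants is conditioned on, so the collider stays closed — the path is blocked at V6.
Path 4: V2 → V5 ← V4
  V5 is a collider here and neither V5 nor any of its descendants is conditioned on, so the collider stays closed — the path is blocked at V5.
Path 5: V2 → V5 ← V0 → V6 ← V4
  V5 is a collider here and neither V5 nor any of its descendants is conditioned on, so the collider stays closed — the path is blocked at V5.
Path 6: V2 → V5 → V6 ← V4
  V6 is a collider here and neither V6 nor any of its descendants is conditioned on, so the collider stays closed — the path is blocked at V6.
All paths are blocked; V2 ⊥ V4 | {V0, V1} holds.

Yes — V2 and V4 are d-separated given {V0, V1}.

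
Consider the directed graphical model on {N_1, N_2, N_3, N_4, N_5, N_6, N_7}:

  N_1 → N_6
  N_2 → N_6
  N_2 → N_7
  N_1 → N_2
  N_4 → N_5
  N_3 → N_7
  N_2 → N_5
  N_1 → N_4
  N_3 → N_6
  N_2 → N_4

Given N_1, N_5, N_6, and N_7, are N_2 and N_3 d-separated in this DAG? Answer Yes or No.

No

5 paths connect N_2 and N_3; each must be blocked for d-separation to hold:
  1. N_2 → N_4 ← N_1 → N_6 ← N_3 — N_4:collider[open]; N_1:fork[blocks]; N_6:collider[open] ⇒ blocked
  2. N_2 → N_6 ← N_3 — N_6:collider[open] ⇒ active
  3. N_2 → N_5 ← N_4 ← N_1 → N_6 ← N_3 — N_5:collider[open]; N_4:chain[open]; N_1:fork[blocks]; N_6:collider[open] ⇒ blocked
  4. N_2 ← N_1 → N_6 ← N_3 — N_1:fork[blocks]; N_6:collider[open] ⇒ blocked
  5. N_2 → N_7 ← N_3 — N_7:collider[open] ⇒ active
At least one path is unblocked, so d-separation fails.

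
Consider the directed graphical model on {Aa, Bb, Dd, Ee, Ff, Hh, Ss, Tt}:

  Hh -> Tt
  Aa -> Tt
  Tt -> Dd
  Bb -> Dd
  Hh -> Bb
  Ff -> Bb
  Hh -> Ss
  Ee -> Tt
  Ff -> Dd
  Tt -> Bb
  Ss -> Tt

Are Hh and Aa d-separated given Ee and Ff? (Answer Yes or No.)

Yes

We examine all 5 paths between Hh and Aa:
Path 1: Hh → Bb → Dd ← Tt ← Aa
  Dd is a collider here and neither Dd nor any of its descendants is conditioned on, so the collider stays closed — the path is blocked at Dd.
Path 2: Hh → Bb ← Tt ← Aa
  Bb is a collider here and neither Bb nor any of its descendants is conditioned on, so the collider stays closed — the path is blocked at Bb.
Path 3: Hh → Bb ← Ff → Dd ← Tt ← Aa
  Bb is a collider here and neither Bb nor any of its descendants is conditioned on, so the collider stays closed — the path is blocked at Bb.
Path 4: Hh → Tt ← Aa
  Tt is a collider here and neither Tt nor any of its descendants is conditioned on, so the collider stays closed — the path is blocked at Tt.
Path 5: Hh → Ss → Tt ← Aa
  Tt is a collider here and neither Tt nor any of its descendants is conditioned on, so the collider stays closed — the path is blocked at Tt.
All paths are blocked; Hh ⊥ Aa | {Ee, Ff} holds.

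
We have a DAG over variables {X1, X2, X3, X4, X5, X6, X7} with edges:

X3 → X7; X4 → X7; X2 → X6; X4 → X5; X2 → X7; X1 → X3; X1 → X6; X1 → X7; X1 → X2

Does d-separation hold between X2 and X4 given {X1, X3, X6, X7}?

No

5 paths connect X2 and X4; each must be blocked for d-separation to hold:
Path 1: X2 → X6 ← X1 → X3 → X7 ← X4
  X1 is a fork here and X1 is conditioned on, so the path is blocked at X1.
Path 2: X2 → X6 ← X1 → X7 ← X4
  X1 is a fork here and X1 is conditioned on, so the path is blocked at X1.
Path 3: X2 → X7 ← X4
  X7 is a collider and X7 is conditioned on, which opens it — no node blocks this path, so it is active.
Path 4: X2 ← X1 → X3 → X7 ← X4
  X1 is a fork here and X1 is conditioned on, so the path is blocked at X1.
Path 5: X2 ← X1 → X7 ← X4
  X1 is a fork here and X1 is conditioned on, so the path is blocked at X1.
At least one path is unblocked, so d-separation fails.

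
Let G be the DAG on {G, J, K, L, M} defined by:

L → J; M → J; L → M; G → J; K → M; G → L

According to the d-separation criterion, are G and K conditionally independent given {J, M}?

No — G and K are not d-separated given {J, M}.

4 paths connect G and K; each must be blocked for d-separation to hold:
Path 1: G → L → M ← K
  L is a chain and L is not conditioned on; M is a collider and M is conditioned on, which opens it — no node blocks this path, so it is active.
Path 2: G → L → J ← M ← K
  M is a chain here and M is conditioned on, so the path is blocked at M.
Path 3: G → J ← L → M ← K
  J is a collider and J is conditioned on, which opens it; L is a fork and L is not conditioned on; M is a collider and M is conditioned on, which opens it — no node blocks this path, so it is active.
Path 4: G → J ← M ← K
  M is a chain here and M is conditioned on, so the path is blocked at M.
At least one path is unblocked, so d-separation fails.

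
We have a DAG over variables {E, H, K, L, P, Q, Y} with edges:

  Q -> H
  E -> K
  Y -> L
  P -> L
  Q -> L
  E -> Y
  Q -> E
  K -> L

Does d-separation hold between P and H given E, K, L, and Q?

Yes

Enumerating the 3 paths from P to H and testing each for blocking by {E, K, L, Q}:
Path 1: P → L ← Q → H
  Q is a fork here and Q is conditioned on, so the path is blocked at Q.
Path 2: P → L ← Y ← E ← Q → H
  E is a chain here and E is conditioned on, so the path is blocked at E.
Path 3: P → L ← K ← E ← Q → H
  K is a chain here and K is conditioned on, so the path is blocked at K.
Every path is blocked, so P and H are d-separated given {E, K, L, Q}.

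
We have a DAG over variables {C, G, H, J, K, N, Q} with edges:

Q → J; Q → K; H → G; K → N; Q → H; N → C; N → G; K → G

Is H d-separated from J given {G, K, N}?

3 paths connect H and J; each must be blocked for d-separation to hold:
  1. H ← Q → J — Q:fork[open] ⇒ active
  2. H → G ← N ← K ← Q → J — G:collider[open]; N:chain[blocks]; K:chain[blocks]; Q:fork[open] ⇒ blocked
  3. H → G ← K ← Q → J — G:collider[open]; K:chain[blocks]; Q:fork[open] ⇒ blocked
At least one path is unblocked, so d-separation fails.

No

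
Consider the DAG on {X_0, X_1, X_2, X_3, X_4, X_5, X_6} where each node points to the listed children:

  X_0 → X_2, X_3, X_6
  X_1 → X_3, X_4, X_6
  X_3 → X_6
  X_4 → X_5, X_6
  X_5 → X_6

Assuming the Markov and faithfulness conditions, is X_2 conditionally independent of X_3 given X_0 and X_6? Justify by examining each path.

Yes

Enumerating the 5 paths from X_2 to X_3 and testing each for blocking by {X_0, X_6}:
Path 1: X_2 ← X_0 → X_3
  X_0 is a fork here and X_0 is conditioned on, so the path is blocked at X_0.
Path 2: X_2 ← X_0 → X_6 ← X_4 ← X_1 → X_3
  X_0 is a fork here and X_0 is conditioned on, so the path is blocked at X_0.
Path 3: X_2 ← X_0 → X_6 ← X_5 ← X_4 ← X_1 → X_3
  X_0 is a fork here and X_0 is conditioned on, so the path is blocked at X_0.
Path 4: X_2 ← X_0 → X_6 ← X_3
  X_0 is a fork here and X_0 is conditioned on, so the path is blocked at X_0.
Path 5: X_2 ← X_0 → X_6 ← X_1 → X_3
  X_0 is a fork here and X_0 is conditioned on, so the path is blocked at X_0.
Since every path is blocked, d-separation holds.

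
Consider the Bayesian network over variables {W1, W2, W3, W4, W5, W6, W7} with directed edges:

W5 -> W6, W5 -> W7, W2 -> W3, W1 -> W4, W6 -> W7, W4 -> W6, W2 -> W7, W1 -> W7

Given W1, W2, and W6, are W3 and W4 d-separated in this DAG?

We examine all 3 paths between W3 and W4:
Path 1: W3 ← W2 → W7 ← W5 → W6 ← W4
  W2 is a fork here and W2 is conditioned on, so the path is blocked at W2.
Path 2: W3 ← W2 → W7 ← W6 ← W4
  W2 is a fork here and W2 is conditioned on, so the path is blocked at W2.
Path 3: W3 ← W2 → W7 ← W1 → W4
  W2 is a fork here and W2 is conditioned on, so the path is blocked at W2.
Since every path is blocked, d-separation holds.

Yes — W3 and W4 are d-separated given {W1, W2, W6}.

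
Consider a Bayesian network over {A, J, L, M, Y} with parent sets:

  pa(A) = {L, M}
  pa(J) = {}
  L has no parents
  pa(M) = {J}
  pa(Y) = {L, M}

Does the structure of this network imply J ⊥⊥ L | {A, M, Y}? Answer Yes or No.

Yes

We examine all 2 paths between J and L:
Path 1: J → M → A ← L
  M is a chain here and M is conditioned on, so the path is blocked at M.
Path 2: J → M → Y ← L
  M is a chain here and M is conditioned on, so the path is blocked at M.
Every path is blocked, so J and L are d-separated given {A, M, Y}.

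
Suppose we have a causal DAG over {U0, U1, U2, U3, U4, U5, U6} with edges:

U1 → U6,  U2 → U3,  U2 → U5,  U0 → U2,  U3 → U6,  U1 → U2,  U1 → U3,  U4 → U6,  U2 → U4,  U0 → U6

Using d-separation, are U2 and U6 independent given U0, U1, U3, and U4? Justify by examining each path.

Yes

There are 6 undirected paths between U2 and U6; checking each against the conditioning set {U0, U1, U3, U4}:
  1. U2 ← U0 → U6 — U0:fork[blocks] ⇒ blocked
  2. U2 → U4 → U6 — U4:chain[blocks] ⇒ blocked
  3. U2 → U3 → U6 — U3:chain[blocks] ⇒ blocked
  4. U2 → U3 ← U1 → U6 — U3:collider[open]; U1:fork[blocks] ⇒ blocked
  5. U2 ← U1 → U3 → U6 — U1:fork[blocks]; U3:chain[blocks] ⇒ blocked
  6. U2 ← U1 → U6 — U1:fork[blocks] ⇒ blocked
Since every path is blocked, d-separation holds.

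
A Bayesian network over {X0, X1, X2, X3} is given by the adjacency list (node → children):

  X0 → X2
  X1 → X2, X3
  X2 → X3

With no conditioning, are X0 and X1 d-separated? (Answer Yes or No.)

2 paths connect X0 and X1; each must be blocked for d-separation to hold:
Path 1: X0 → X2 → X3 ← X1
  X3 is a collider here and neither X3 nor any of its descendants is conditioned on, so the collider stays closed — the path is blocked at X3.
Path 2: X0 → X2 ← X1
  X2 is a collider here and neither X2 nor any of its descendants is conditioned on, so the collider stays closed — the path is blocked at X2.
Every path is blocked, so X0 and X1 are d-separated given ∅.

Yes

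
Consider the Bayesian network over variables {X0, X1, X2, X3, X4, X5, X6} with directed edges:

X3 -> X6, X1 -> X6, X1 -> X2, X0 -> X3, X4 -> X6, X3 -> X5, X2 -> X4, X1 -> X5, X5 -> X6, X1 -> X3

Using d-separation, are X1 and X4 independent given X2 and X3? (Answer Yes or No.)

We examine all 6 paths between X1 and X4:
  1. X1 → X3 → X6 ← X4 — X3:chain[blocks]; X6:collider[blocks] ⇒ blocked
  2. X1 → X3 → X5 → X6 ← X4 — X3:chain[blocks]; X5:chain[open]; X6:collider[blocks] ⇒ blocked
  3. X1 → X2 → X4 — X2:chain[blocks] ⇒ blocked
  4. X1 → X6 ← X4 — X6:collider[blocks] ⇒ blocked
  5. X1 → X5 ← X3 → X6 ← X4 — X5:collider[blocks]; X3:fork[blocks]; X6:collider[blocks] ⇒ blocked
  6. X1 → X5 → X6 ← X4 — X5:chain[open]; X6:collider[blocks] ⇒ blocked
All paths are blocked; X1 ⊥ X4 | {X2, X3} holds.

Yes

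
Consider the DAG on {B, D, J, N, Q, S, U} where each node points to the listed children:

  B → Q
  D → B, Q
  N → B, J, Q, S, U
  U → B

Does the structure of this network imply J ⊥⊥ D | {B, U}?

Enumerating the 6 paths from J to D and testing each for blocking by {B, U}:
Path 1: J ← N → U → B → Q ← D
  U is a chain here and U is conditioned on, so the path is blocked at U.
Path 2: J ← N → U → B ← D
  U is a chain here and U is conditioned on, so the path is blocked at U.
Path 3: J ← N → Q ← B ← D
  Q is a collider here and neither Q nor any of its descendants is conditioned on, so the collider stays closed — the path is blocked at Q.
Path 4: J ← N → Q ← D
  Q is a collider here and neither Q nor any of its descendants is conditioned on, so the collider stays closed — the path is blocked at Q.
Path 5: J ← N → B → Q ← D
  B is a chain here and B is conditioned on, so the path is blocked at B.
Path 6: J ← N → B ← D
  N is a fork and N is not conditioned on; B is a collider and B is conditioned on, which opens it — no node blocks this path, so it is active.
Because an active path exists, J and D are not d-separated.

No — J and D are not d-separated given {B, U}.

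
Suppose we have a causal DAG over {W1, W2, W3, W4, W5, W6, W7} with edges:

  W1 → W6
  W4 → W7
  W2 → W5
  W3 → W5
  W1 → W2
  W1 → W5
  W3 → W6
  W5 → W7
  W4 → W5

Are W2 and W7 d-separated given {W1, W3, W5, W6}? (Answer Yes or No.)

No

Enumerating the 6 paths from W2 to W7 and testing each for blocking by {W1, W3, W5, W6}:
  1. W2 → W5 ← W4 → W7 — W5:collider[open]; W4:fork[open] ⇒ active
  2. W2 → W5 → W7 — W5:chain[blocks] ⇒ blocked
  3. W2 ← W1 → W5 ← W4 → W7 — W1:fork[blocks]; W5:collider[open]; W4:fork[open] ⇒ blocked
  4. W2 ← W1 → W5 → W7 — W1:fork[blocks]; W5:chain[blocks] ⇒ blocked
  5. W2 ← W1 → W6 ← W3 → W5 ← W4 → W7 — W1:fork[blocks]; W6:collider[open]; W3:fork[blocks]; W5:collider[open]; W4:fork[open] ⇒ blocked
  6. W2 ← W1 → W6 ← W3 → W5 → W7 — W1:fork[blocks]; W6:collider[open]; W3:fork[blocks]; W5:chain[blocks] ⇒ blocked
Since the path W2 → W5 ← W4 → W7 is active, W2 and W7 are not d-separated given {W1, W3, W5, W6}.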